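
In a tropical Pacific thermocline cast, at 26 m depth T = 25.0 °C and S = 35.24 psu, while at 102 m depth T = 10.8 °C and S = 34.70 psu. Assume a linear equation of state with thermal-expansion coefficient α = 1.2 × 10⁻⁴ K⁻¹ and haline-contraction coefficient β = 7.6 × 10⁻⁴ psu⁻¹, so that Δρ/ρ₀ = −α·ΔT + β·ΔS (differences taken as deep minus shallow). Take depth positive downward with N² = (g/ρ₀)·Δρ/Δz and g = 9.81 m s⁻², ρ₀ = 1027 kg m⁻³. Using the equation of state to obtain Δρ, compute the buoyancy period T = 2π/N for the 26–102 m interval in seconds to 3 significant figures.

486 s

ΔT = -14.2 K, ΔS = -0.54 psu (deep − shallow).
Δρ/ρ₀ = −αΔT + βΔS = 1.704 × 10⁻³ − 4.104 × 10⁻⁴ = 1.2936 × 10⁻³, so Δρ ≈ 1.329 kg m⁻³.
N² = (g/ρ₀)·Δρ/Δz = g·(Δρ/ρ₀)/Δz = 9.81 × 1.2936 × 10⁻³ / 76 = 1.6698 × 10⁻⁴ s⁻².
N = √(1.6698 × 10⁻⁴) = 0.012922 rad s⁻¹ → T = 2π/N = 486.24 s ≈ 486 s.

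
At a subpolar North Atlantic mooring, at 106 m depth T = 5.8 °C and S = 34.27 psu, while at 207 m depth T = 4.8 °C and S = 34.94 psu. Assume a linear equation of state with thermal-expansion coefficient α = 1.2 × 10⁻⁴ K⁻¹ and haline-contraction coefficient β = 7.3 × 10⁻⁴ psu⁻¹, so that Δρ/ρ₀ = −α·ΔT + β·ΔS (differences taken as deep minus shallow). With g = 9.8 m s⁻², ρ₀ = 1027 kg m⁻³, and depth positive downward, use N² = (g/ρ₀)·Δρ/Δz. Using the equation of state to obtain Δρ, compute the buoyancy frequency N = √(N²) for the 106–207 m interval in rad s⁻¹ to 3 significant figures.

ΔT = -1.0 K, ΔS = +0.67 psu (deep − shallow).
Δρ/ρ₀ = −αΔT + βΔS = 1.20 × 10⁻⁴ + 4.891 × 10⁻⁴ = 6.091 × 10⁻⁴, so Δρ ≈ 0.6255 kg m⁻³.
N² = (g/ρ₀)·Δρ/Δz = g·(Δρ/ρ₀)/Δz = 9.8 × 6.091 × 10⁻⁴ / 101 = 5.9101 × 10⁻⁵ s⁻².
N = √(5.9101 × 10⁻⁵) = 7.6877 × 10⁻³ rad s⁻¹ ≈ 7.69 × 10⁻³ rad s⁻¹.

7.69 × 10⁻³ rad s⁻¹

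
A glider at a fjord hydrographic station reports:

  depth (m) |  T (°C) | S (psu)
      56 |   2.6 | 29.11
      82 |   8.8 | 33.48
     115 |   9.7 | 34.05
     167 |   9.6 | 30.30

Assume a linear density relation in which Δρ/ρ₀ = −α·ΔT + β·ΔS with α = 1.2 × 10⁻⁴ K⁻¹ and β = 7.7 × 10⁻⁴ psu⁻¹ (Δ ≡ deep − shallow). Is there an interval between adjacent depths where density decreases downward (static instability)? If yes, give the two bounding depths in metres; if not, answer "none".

115–167 m

Evaluate Δρ/ρ₀ = −αΔT + βΔS across each adjacent pair:
  56–82 m: −αΔT+βΔS = −(1.2 × 10⁻⁴)(+6.2)+(7.7 × 10⁻⁴)(+4.37) = 2.6 × 10⁻³ → stable
  82–115 m: −αΔT+βΔS = −(1.2 × 10⁻⁴)(+0.9)+(7.7 × 10⁻⁴)(+0.57) = 3.3 × 10⁻⁴ → stable
  115–167 m: −αΔT+βΔS = −(1.2 × 10⁻⁴)(-0.1)+(7.7 × 10⁻⁴)(-3.75) = -2.9 × 10⁻³ → UNSTABLE
The 115–167 m interval has Δρ < 0: lighter water underlies denser water.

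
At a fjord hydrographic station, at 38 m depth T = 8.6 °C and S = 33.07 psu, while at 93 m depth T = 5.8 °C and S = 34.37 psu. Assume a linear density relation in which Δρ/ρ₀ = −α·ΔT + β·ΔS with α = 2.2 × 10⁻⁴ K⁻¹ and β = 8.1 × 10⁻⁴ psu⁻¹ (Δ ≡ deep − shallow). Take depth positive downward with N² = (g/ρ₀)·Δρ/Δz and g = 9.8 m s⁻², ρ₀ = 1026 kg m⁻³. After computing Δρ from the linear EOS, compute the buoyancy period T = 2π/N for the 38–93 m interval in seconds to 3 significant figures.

ΔT = -2.8 K, ΔS = +1.30 psu (deep − shallow).
Δρ/ρ₀ = −αΔT + βΔS = 6.16 × 10⁻⁴ + 1.053 × 10⁻³ = 1.669 × 10⁻³, so Δρ ≈ 1.712 kg m⁻³.
N² = (g/ρ₀)·Δρ/Δz = g·(Δρ/ρ₀)/Δz = 9.8 × 1.669 × 10⁻³ / 55 = 2.9739 × 10⁻⁴ s⁻².
N = √(2.9739 × 10⁻⁴) = 0.017245 rad s⁻¹ → T = 2π/N = 364.35 s ≈ 364 s.

364 s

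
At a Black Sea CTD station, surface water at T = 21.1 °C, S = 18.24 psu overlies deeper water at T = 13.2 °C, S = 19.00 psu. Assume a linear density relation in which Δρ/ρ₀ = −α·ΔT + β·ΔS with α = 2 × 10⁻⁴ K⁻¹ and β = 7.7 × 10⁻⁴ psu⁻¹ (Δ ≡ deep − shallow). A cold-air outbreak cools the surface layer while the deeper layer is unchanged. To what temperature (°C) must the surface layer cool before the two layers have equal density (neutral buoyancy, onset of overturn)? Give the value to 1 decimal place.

10.3 °C

Neutral buoyancy requires Δρ = 0, i.e. −α(T_deep − T_surf′) + β(S_deep − S_surf) = 0.
T_surf′ = T_deep − (β/α)·ΔS = 13.2 − (7.7 × 10⁻⁴/2 × 10⁻⁴)·(+0.76) = 10.274 °C.
Cooling required: 21.1 − (10.274) = 10.826 °C.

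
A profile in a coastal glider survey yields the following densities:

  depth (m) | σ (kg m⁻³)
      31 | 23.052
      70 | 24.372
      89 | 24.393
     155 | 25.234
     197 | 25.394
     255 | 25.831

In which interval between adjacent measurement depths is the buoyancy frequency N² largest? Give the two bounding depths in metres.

Compute the density gradient over each adjacent pair:
  31–70 m: Δρ/Δz = 1.320/39 = 0.034 kg m⁻⁴
  70–89 m: Δρ/Δz = 0.021/19 = 1.1 × 10⁻³ kg m⁻⁴
  89–155 m: Δρ/Δz = 0.841/66 = 0.013 kg m⁻⁴
  155–197 m: Δρ/Δz = 0.160/42 = 3.8 × 10⁻³ kg m⁻⁴
  197–255 m: Δρ/Δz = 0.437/58 = 7.5 × 10⁻³ kg m⁻⁴
The largest gradient is in the 31–70 m interval — the pycnocline.

31–70 m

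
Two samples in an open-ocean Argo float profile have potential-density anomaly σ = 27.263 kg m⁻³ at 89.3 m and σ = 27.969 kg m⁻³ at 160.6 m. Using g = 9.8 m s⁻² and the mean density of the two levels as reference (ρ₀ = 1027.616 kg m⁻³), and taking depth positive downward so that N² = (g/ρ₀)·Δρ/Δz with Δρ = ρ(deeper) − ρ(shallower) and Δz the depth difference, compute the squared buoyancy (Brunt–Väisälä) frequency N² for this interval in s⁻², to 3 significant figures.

Δρ = 1027.969 − 1027.263 = 0.706 kg m⁻³ over Δz = 160.6 − 89.3 = 71.3 m.
N² = (9.8/1027.616) × (0.706/71.3) = 9.4430 × 10⁻⁵ s⁻² ≈ 9.44 × 10⁻⁵ s⁻².

9.44 × 10⁻⁵ s⁻²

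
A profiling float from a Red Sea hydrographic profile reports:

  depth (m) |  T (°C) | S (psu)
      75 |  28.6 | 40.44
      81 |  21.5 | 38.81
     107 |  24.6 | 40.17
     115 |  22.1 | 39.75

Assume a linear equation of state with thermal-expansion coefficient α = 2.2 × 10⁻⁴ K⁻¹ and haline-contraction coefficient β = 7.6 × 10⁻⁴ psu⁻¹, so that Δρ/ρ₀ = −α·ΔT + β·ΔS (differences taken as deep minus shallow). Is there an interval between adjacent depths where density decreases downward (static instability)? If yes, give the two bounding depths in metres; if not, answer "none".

none

Evaluate Δρ/ρ₀ = −αΔT + βΔS across each adjacent pair:
  75–81 m: −αΔT+βΔS = −(2.2 × 10⁻⁴)(-7.1)+(7.6 × 10⁻⁴)(-1.63) = 3.2 × 10⁻⁴ → stable
  81–107 m: −αΔT+βΔS = −(2.2 × 10⁻⁴)(+3.1)+(7.6 × 10⁻⁴)(+1.36) = 3.5 × 10⁻⁴ → stable
  107–115 m: −αΔT+βΔS = −(2.2 × 10⁻⁴)(-2.5)+(7.6 × 10⁻⁴)(-0.42) = 2.3 × 10⁻⁴ → stable
Every interval has Δρ > 0: the column is stably stratified throughout.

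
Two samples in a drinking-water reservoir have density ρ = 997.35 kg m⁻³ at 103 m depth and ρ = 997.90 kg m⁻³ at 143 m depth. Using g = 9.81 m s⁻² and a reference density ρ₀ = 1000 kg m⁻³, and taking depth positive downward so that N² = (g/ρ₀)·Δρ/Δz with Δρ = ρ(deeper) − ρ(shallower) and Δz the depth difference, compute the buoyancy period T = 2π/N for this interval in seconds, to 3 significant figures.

Δρ = 997.90 − 997.35 = 0.55 kg m⁻³ over Δz = 143 − 103 = 40 m.
N² = (9.81/1000) × (0.55/40) = 1.3489 × 10⁻⁴ s⁻².
N = √(1.3489 × 10⁻⁴) = 0.011614 rad s⁻¹, so T = 2π/N = 541.00 s ≈ 541 s.

541 s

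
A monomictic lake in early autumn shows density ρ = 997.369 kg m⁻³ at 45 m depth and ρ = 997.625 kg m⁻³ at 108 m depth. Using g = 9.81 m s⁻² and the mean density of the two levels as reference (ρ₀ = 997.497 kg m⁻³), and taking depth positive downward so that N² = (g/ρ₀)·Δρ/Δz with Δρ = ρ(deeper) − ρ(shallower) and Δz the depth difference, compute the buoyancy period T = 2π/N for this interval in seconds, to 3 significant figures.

Δρ = 997.625 − 997.369 = 0.256 kg m⁻³ over Δz = 108 − 45 = 63 m.
N² = (9.81/997.497) × (0.256/63) = 3.9963 × 10⁻⁵ s⁻².
N = √(3.9963 × 10⁻⁵) = 6.3216 × 10⁻³ rad s⁻¹, so T = 2π/N = 993.92 s ≈ 994 s.

994 s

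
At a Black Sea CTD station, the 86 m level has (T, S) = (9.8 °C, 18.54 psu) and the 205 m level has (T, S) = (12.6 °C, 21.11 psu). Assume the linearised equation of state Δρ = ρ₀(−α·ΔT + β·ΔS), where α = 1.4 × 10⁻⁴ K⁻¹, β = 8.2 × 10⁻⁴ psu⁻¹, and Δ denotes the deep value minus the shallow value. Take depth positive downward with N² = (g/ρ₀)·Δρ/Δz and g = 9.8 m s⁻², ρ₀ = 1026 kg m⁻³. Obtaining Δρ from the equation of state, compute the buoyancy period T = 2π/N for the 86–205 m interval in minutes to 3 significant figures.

ΔT = +2.8 K, ΔS = +2.57 psu (deep − shallow).
Δρ/ρ₀ = −αΔT + βΔS = -3.92 × 10⁻⁴ + 2.1074 × 10⁻³ = 1.7154 × 10⁻³, so Δρ ≈ 1.760 kg m⁻³.
N² = (g/ρ₀)·Δρ/Δz = g·(Δρ/ρ₀)/Δz = 9.8 × 1.7154 × 10⁻³ / 119 = 1.4127 × 10⁻⁴ s⁻².
N = √(1.4127 × 10⁻⁴) = 0.011886 rad s⁻¹ → T = 2π/N = 528.62 s = 8.8103 min ≈ 8.81 min.

8.81 min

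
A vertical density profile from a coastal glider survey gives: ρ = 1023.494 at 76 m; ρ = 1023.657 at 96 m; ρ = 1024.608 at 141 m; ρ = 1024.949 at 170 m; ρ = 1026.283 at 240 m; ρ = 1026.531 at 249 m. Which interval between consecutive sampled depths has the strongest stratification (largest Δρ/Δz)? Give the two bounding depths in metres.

240–249 m

Compute the density gradient over each adjacent pair:
  76–96 m: Δρ/Δz = 0.163/20 = 8.2 × 10⁻³ kg m⁻⁴
  96–141 m: Δρ/Δz = 0.951/45 = 0.021 kg m⁻⁴
  141–170 m: Δρ/Δz = 0.341/29 = 0.012 kg m⁻⁴
  170–240 m: Δρ/Δz = 1.334/70 = 0.019 kg m⁻⁴
  240–249 m: Δρ/Δz = 0.248/9 = 0.028 kg m⁻⁴
The largest gradient is in the 240–249 m interval — the pycnocline.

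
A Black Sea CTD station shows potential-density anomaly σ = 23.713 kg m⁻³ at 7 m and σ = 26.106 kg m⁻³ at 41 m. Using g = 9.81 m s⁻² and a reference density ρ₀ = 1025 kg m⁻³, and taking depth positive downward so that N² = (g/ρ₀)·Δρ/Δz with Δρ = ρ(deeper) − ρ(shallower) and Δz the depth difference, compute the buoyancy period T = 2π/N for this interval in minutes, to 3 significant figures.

4.03 min

Δρ = 1026.106 − 1023.713 = 2.393 kg m⁻³ over Δz = 41 − 7 = 34 m.
N² = (9.81/1025) × (2.393/34) = 6.7361 × 10⁻⁴ s⁻².
N = √(6.7361 × 10⁻⁴) = 0.025954 rad s⁻¹, so T = 2π/N = 242.09 s = 4.0348 min ≈ 4.03 min.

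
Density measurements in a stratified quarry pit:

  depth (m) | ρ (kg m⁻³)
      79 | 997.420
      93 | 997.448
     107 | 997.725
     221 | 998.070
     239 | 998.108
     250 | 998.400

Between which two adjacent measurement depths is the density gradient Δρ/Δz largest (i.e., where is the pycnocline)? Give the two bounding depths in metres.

239–250 m

Compute the density gradient over each adjacent pair:
  79–93 m: Δρ/Δz = 0.028/14 = 2.0 × 10⁻³ kg m⁻⁴
  93–107 m: Δρ/Δz = 0.277/14 = 0.020 kg m⁻⁴
  107–221 m: Δρ/Δz = 0.345/114 = 3.0 × 10⁻³ kg m⁻⁴
  221–239 m: Δρ/Δz = 0.038/18 = 2.1 × 10⁻³ kg m⁻⁴
  239–250 m: Δρ/Δz = 0.292/11 = 0.027 kg m⁻⁴
The largest gradient is in the 239–250 m interval — the pycnocline.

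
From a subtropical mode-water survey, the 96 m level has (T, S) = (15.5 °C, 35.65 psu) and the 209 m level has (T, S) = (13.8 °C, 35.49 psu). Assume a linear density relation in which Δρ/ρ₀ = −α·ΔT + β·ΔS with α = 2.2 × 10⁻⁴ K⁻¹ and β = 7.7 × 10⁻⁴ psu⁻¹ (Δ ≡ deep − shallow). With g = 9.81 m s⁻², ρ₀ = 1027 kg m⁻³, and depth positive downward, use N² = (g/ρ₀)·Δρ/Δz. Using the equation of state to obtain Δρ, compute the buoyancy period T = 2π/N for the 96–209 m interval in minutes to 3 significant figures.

22.4 min

ΔT = -1.7 K, ΔS = -0.16 psu (deep − shallow).
Δρ/ρ₀ = −αΔT + βΔS = 3.74 × 10⁻⁴ − 1.232 × 10⁻⁴ = 2.508 × 10⁻⁴, so Δρ ≈ 0.2576 kg m⁻³.
N² = (g/ρ₀)·Δρ/Δz = g·(Δρ/ρ₀)/Δz = 9.81 × 2.508 × 10⁻⁴ / 113 = 2.1773 × 10⁻⁵ s⁻².
N = √(2.1773 × 10⁻⁵) = 4.6662 × 10⁻³ rad s⁻¹ → T = 2π/N = 1.3465 × 10³ s = 22.442 min ≈ 22.4 min.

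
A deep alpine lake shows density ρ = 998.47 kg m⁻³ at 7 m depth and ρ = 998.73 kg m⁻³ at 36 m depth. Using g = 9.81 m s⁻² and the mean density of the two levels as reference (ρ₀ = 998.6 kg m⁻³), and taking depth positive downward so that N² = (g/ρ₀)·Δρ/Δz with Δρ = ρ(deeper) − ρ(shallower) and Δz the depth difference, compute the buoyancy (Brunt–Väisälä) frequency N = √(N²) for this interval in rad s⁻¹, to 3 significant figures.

Δρ = 998.73 − 998.47 = 0.26 kg m⁻³ over Δz = 36 − 7 = 29 m.
N² = (9.81/998.6) × (0.26/29) = 8.8075 × 10⁻⁵ s⁻².
N = √(8.8075 × 10⁻⁵) = 9.3848 × 10⁻³ rad s⁻¹ ≈ 9.38 × 10⁻³ rad s⁻¹.

9.38 × 10⁻³ rad s⁻¹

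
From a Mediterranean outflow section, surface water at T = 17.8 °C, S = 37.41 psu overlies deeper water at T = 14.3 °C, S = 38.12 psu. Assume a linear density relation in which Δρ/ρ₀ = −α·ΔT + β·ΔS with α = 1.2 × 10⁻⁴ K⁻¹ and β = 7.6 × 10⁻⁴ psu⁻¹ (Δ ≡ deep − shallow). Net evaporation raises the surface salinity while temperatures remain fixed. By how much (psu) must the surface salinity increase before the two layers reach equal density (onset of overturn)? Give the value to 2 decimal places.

1.26 psu

Neutral buoyancy requires −α(T_deep − T_surf) + β(S_deep − S_surf′) = 0.
S_surf′ = S_deep − (α/β)·ΔT = 38.12 − (1.2 × 10⁻⁴/7.6 × 10⁻⁴)·(-3.5) = 38.6726 psu.
Increase required: 38.6726 − 37.41 = 1.2626 psu.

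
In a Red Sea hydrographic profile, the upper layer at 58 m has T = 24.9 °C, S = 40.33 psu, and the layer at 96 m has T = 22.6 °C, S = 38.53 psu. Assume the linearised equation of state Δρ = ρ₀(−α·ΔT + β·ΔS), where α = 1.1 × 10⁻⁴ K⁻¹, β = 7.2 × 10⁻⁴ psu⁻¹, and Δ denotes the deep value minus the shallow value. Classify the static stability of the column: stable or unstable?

unstable

ΔT = 22.6 − 24.9 = -2.3 K and ΔS = 38.53 − 40.33 = -1.80 psu (deep − shallow).
−αΔT = 2.53 × 10⁻⁴; βΔS = -1.296 × 10⁻³; sum Δρ/ρ₀ = -1.043 × 10⁻³.
Δρ/ρ₀ < 0, so Δρ < 0: deeper water is lighter → statically unstable; the column would overturn.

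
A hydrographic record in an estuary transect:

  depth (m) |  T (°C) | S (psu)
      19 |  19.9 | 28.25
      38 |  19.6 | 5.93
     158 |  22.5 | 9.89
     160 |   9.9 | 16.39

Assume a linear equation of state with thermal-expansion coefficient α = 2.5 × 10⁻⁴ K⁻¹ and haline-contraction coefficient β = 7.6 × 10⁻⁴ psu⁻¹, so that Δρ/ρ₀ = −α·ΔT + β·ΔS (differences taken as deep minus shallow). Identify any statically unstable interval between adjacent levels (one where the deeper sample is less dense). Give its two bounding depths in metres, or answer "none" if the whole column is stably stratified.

Evaluate Δρ/ρ₀ = −αΔT + βΔS across each adjacent pair:
  19–38 m: −αΔT+βΔS = −(2.5 × 10⁻⁴)(-0.3)+(7.6 × 10⁻⁴)(-22.32) = -0.017 → UNSTABLE
  38–158 m: −αΔT+βΔS = −(2.5 × 10⁻⁴)(+2.9)+(7.6 × 10⁻⁴)(+3.96) = 2.3 × 10⁻³ → stable
  158–160 m: −αΔT+βΔS = −(2.5 × 10⁻⁴)(-12.6)+(7.6 × 10⁻⁴)(+6.50) = 8.1 × 10⁻³ → stable
The 19–38 m interval has Δρ < 0: lighter water underlies denser water.

19–38 m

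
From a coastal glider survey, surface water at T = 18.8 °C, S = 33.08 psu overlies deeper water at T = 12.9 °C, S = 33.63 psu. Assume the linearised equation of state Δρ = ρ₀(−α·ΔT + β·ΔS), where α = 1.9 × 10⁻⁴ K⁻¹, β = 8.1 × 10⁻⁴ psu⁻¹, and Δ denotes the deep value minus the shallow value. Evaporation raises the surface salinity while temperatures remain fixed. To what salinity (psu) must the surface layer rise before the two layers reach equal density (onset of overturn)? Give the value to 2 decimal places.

Neutral buoyancy requires −α(T_deep − T_surf) + β(S_deep − S_surf′) = 0.
S_surf′ = S_deep − (α/β)·ΔT = 33.63 − (1.9 × 10⁻⁴/8.1 × 10⁻⁴)·(-5.9) = 35.0140 psu.
Increase required: 35.0140 − 33.08 = 1.9340 psu.

35.01 psu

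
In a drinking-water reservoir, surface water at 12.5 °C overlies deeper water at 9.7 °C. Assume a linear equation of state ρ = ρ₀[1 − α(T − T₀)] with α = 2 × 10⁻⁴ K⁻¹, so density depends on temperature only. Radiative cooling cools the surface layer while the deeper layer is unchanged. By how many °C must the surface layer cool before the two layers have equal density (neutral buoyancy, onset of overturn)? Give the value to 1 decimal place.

With temperature the only control, equal density requires T_surf′ = T_deep.
T_surf′ = 9.7 °C.
Cooling required: 12.5 − 9.7 = 2.8 °C.

2.8 °C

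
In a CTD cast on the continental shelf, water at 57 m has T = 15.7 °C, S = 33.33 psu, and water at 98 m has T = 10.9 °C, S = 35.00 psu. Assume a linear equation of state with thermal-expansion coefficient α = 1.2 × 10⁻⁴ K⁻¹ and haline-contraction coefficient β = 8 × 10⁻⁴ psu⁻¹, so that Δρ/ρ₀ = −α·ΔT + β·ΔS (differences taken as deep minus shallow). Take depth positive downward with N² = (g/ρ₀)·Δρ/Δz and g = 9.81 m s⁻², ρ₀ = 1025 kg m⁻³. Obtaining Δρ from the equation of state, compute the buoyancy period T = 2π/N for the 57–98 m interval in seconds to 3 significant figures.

ΔT = -4.8 K, ΔS = +1.67 psu (deep − shallow).
Δρ/ρ₀ = −αΔT + βΔS = 5.76 × 10⁻⁴ + 1.336 × 10⁻³ = 1.912 × 10⁻³, so Δρ ≈ 1.960 kg m⁻³.
N² = (g/ρ₀)·Δρ/Δz = g·(Δρ/ρ₀)/Δz = 9.81 × 1.912 × 10⁻³ / 41 = 4.5748 × 10⁻⁴ s⁻².
N = √(4.5748 × 10⁻⁴) = 0.021389 rad s⁻¹ → T = 2π/N = 293.76 s ≈ 294 s.

294 s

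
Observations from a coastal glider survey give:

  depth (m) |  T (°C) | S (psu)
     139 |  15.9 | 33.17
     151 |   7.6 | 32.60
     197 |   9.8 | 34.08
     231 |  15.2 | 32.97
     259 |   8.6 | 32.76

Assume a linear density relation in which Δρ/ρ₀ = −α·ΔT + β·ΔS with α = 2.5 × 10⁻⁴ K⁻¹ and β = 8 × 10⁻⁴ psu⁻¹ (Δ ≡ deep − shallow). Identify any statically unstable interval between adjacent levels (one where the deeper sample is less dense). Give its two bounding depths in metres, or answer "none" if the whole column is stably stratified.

Evaluate Δρ/ρ₀ = −αΔT + βΔS across each adjacent pair:
  139–151 m: −αΔT+βΔS = −(2.5 × 10⁻⁴)(-8.3)+(8 × 10⁻⁴)(-0.57) = 1.6 × 10⁻³ → stable
  151–197 m: −αΔT+βΔS = −(2.5 × 10⁻⁴)(+2.2)+(8 × 10⁻⁴)(+1.48) = 6.3 × 10⁻⁴ → stable
  197–231 m: −αΔT+βΔS = −(2.5 × 10⁻⁴)(+5.4)+(8 × 10⁻⁴)(-1.11) = -2.2 × 10⁻³ → UNSTABLE
  231–259 m: −αΔT+βΔS = −(2.5 × 10⁻⁴)(-6.6)+(8 × 10⁻⁴)(-0.21) = 1.5 × 10⁻³ → stable
The 197–231 m interval has Δρ < 0: lighter water underlies denser water.

197–231 m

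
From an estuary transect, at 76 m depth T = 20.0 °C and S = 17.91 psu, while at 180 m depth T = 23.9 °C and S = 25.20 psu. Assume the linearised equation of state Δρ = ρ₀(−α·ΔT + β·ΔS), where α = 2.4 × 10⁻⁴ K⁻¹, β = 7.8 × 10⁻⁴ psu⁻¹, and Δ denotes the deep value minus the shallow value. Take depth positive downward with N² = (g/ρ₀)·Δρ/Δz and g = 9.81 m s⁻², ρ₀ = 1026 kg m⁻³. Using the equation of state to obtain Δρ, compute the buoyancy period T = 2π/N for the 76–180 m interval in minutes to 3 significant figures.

ΔT = +3.9 K, ΔS = +7.29 psu (deep − shallow).
Δρ/ρ₀ = −αΔT + βΔS = -9.36 × 10⁻⁴ + 5.6862 × 10⁻³ = 4.7502 × 10⁻³, so Δρ ≈ 4.874 kg m⁻³.
N² = (g/ρ₀)·Δρ/Δz = g·(Δρ/ρ₀)/Δz = 9.81 × 4.7502 × 10⁻³ / 104 = 4.4807 × 10⁻⁴ s⁻².
N = √(4.4807 × 10⁻⁴) = 0.021168 rad s⁻¹ → T = 2π/N = 296.82 s = 4.9470 min ≈ 4.95 min.

4.95 min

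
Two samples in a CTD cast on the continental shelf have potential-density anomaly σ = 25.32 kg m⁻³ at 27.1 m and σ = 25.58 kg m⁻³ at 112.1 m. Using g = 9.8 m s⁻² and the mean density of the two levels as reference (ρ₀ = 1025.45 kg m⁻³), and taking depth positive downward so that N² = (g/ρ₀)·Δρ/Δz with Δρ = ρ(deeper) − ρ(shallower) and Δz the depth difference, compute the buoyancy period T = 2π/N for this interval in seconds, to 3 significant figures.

Δρ = 1025.58 − 1025.32 = 0.26 kg m⁻³ over Δz = 112.1 − 27.1 = 85 m.
N² = (9.8/1025.45) × (0.26/85) = 2.9233 × 10⁻⁵ s⁻².
N = √(2.9233 × 10⁻⁵) = 5.4068 × 10⁻³ rad s⁻¹, so T = 2π/N = 1.1621 × 10³ s ≈ 1.16 × 10³ s.

1.16 × 10³ s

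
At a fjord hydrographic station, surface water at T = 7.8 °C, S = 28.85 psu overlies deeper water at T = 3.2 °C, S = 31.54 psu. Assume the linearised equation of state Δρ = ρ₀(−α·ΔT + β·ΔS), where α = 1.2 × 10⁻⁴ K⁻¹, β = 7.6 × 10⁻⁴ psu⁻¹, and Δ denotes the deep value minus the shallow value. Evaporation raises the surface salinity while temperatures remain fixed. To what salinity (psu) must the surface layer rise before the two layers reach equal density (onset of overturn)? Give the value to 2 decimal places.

32.27 psu

Neutral buoyancy requires −α(T_deep − T_surf) + β(S_deep − S_surf′) = 0.
S_surf′ = S_deep − (α/β)·ΔT = 31.54 − (1.2 × 10⁻⁴/7.6 × 10⁻⁴)·(-4.6) = 32.2663 psu.
Increase required: 32.2663 − 28.85 = 3.4163 psu.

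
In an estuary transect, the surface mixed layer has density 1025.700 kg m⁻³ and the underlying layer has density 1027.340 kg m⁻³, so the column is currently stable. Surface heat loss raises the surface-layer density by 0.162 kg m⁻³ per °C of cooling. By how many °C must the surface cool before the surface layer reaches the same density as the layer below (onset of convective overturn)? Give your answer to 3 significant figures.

Density deficit of the surface layer: 1027.340 − 1025.700 = 1.64 kg m⁻³.
Required change = 1.64 / 0.162 = 10.1 °C.

10.1 °C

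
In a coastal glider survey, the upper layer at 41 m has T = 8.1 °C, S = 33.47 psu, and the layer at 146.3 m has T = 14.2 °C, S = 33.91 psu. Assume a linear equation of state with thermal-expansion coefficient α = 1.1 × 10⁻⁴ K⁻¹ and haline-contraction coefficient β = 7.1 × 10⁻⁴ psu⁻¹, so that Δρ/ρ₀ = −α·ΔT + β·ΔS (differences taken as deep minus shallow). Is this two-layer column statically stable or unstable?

ΔT = 14.2 − 8.1 = +6.1 K and ΔS = 33.91 − 33.47 = +0.44 psu (deep − shallow).
−αΔT = -6.71 × 10⁻⁴; βΔS = 3.124 × 10⁻⁴; sum Δρ/ρ₀ = -3.586 × 10⁻⁴.
Δρ/ρ₀ < 0, so Δρ < 0: deeper water is lighter → statically unstable; the column would overturn.

unstable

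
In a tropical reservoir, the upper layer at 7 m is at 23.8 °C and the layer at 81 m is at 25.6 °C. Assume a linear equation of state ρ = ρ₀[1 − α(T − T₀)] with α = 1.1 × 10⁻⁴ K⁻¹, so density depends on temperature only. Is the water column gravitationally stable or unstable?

unstable

ΔT = 25.6 − 23.8 = +1.8 K, so Δρ/ρ₀ = −αΔT = -1.98 × 10⁻⁴.
Δρ/ρ₀ < 0, so Δρ < 0: deeper water is lighter → statically unstable; the column would overturn.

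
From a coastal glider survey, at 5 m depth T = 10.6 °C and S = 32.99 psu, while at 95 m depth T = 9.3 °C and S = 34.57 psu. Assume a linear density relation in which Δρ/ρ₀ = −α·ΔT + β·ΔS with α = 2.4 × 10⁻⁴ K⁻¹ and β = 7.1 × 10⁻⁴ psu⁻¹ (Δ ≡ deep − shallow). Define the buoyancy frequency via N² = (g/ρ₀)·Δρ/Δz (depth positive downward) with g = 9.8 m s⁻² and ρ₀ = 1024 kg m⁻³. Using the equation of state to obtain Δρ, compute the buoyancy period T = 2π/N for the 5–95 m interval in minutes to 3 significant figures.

ΔT = -1.3 K, ΔS = +1.58 psu (deep − shallow).
Δρ/ρ₀ = −αΔT + βΔS = 3.12 × 10⁻⁴ + 1.1218 × 10⁻³ = 1.4338 × 10⁻³, so Δρ ≈ 1.468 kg m⁻³.
N² = (g/ρ₀)·Δρ/Δz = g·(Δρ/ρ₀)/Δz = 9.8 × 1.4338 × 10⁻³ / 90 = 1.5612 × 10⁻⁴ s⁻².
N = √(1.5612 × 10⁻⁴) = 0.012495 rad s⁻¹ → T = 2π/N = 502.86 s = 8.3810 min ≈ 8.38 min.

8.38 min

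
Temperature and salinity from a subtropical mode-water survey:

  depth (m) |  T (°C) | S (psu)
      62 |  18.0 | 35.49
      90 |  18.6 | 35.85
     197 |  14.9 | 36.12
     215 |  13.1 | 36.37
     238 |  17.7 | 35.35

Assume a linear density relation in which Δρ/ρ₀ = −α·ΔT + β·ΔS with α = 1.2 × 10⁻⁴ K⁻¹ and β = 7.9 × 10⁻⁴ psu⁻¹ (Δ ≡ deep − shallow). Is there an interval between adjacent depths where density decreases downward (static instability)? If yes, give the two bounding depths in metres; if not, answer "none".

Evaluate Δρ/ρ₀ = −αΔT + βΔS across each adjacent pair:
  62–90 m: −αΔT+βΔS = −(1.2 × 10⁻⁴)(+0.6)+(7.9 × 10⁻⁴)(+0.36) = 2.1 × 10⁻⁴ → stable
  90–197 m: −αΔT+βΔS = −(1.2 × 10⁻⁴)(-3.7)+(7.9 × 10⁻⁴)(+0.27) = 6.6 × 10⁻⁴ → stable
  197–215 m: −αΔT+βΔS = −(1.2 × 10⁻⁴)(-1.8)+(7.9 × 10⁻⁴)(+0.25) = 4.1 × 10⁻⁴ → stable
  215–238 m: −αΔT+βΔS = −(1.2 × 10⁻⁴)(+4.6)+(7.9 × 10⁻⁴)(-1.02) = -1.4 × 10⁻³ → UNSTABLE
The 215–238 m interval has Δρ < 0: lighter water underlies denser water.

215–238 m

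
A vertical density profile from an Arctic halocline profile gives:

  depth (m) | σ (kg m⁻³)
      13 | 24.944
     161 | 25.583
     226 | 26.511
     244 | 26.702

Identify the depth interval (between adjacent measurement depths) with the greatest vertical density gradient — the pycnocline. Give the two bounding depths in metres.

161–226 m

Compute the density gradient over each adjacent pair:
  13–161 m: Δρ/Δz = 0.639/148 = 4.3 × 10⁻³ kg m⁻⁴
  161–226 m: Δρ/Δz = 0.928/65 = 0.014 kg m⁻⁴
  226–244 m: Δρ/Δz = 0.191/18 = 0.011 kg m⁻⁴
The largest gradient is in the 161–226 m interval — the pycnocline.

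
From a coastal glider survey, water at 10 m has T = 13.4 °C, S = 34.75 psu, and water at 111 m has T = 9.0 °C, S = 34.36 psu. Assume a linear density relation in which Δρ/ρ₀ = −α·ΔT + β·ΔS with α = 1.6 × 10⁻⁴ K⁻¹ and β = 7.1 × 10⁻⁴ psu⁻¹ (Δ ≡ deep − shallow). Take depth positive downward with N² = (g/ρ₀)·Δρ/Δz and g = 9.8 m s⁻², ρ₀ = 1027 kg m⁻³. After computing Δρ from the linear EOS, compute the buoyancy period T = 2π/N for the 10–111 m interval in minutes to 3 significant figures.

ΔT = -4.4 K, ΔS = -0.39 psu (deep − shallow).
Δρ/ρ₀ = −αΔT + βΔS = 7.04 × 10⁻⁴ − 2.769 × 10⁻⁴ = 4.271 × 10⁻⁴, so Δρ ≈ 0.4386 kg m⁻³.
N² = (g/ρ₀)·Δρ/Δz = g·(Δρ/ρ₀)/Δz = 9.8 × 4.271 × 10⁻⁴ / 101 = 4.1441 × 10⁻⁵ s⁻².
N = √(4.1441 × 10⁻⁵) = 6.4375 × 10⁻³ rad s⁻¹ → T = 2π/N = 976.03 s = 16.267 min ≈ 16.3 min.

16.3 min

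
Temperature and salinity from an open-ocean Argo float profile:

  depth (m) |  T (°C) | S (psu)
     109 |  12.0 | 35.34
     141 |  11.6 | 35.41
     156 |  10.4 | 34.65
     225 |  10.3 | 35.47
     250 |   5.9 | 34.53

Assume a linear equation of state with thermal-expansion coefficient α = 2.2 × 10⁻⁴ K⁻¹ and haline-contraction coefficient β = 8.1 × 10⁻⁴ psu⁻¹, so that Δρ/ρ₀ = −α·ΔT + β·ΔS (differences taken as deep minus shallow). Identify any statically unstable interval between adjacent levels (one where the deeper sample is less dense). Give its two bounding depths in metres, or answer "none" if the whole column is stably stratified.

Evaluate Δρ/ρ₀ = −αΔT + βΔS across each adjacent pair:
  109–141 m: −αΔT+βΔS = −(2.2 × 10⁻⁴)(-0.4)+(8.1 × 10⁻⁴)(+0.07) = 1.4 × 10⁻⁴ → stable
  141–156 m: −αΔT+βΔS = −(2.2 × 10⁻⁴)(-1.2)+(8.1 × 10⁻⁴)(-0.76) = -3.5 × 10⁻⁴ → UNSTABLE
  156–225 m: −αΔT+βΔS = −(2.2 × 10⁻⁴)(-0.1)+(8.1 × 10⁻⁴)(+0.82) = 6.9 × 10⁻⁴ → stable
  225–250 m: −αΔT+βΔS = −(2.2 × 10⁻⁴)(-4.4)+(8.1 × 10⁻⁴)(-0.94) = 2.1 × 10⁻⁴ → stable
The 141–156 m interval has Δρ < 0: lighter water underlies denser water.

141–156 m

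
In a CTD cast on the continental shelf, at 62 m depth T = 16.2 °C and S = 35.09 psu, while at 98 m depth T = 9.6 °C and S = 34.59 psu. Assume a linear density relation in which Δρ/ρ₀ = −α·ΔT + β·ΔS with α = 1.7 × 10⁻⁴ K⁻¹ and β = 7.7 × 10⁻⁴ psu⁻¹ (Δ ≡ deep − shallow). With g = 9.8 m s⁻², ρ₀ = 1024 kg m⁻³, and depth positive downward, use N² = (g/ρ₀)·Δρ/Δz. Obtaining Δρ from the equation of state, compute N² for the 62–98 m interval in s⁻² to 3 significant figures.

ΔT = -6.6 K, ΔS = -0.50 psu (deep − shallow).
Δρ/ρ₀ = −αΔT + βΔS = 1.122 × 10⁻³ − 3.85 × 10⁻⁴ = 7.37 × 10⁻⁴, so Δρ ≈ 0.7547 kg m⁻³.
N² = (g/ρ₀)·Δρ/Δz = g·(Δρ/ρ₀)/Δz = 9.8 × 7.37 × 10⁻⁴ / 36 = 2.0063 × 10⁻⁴ s⁻² ≈ 2.01 × 10⁻⁴ s⁻².

2.01 × 10⁻⁴ s⁻²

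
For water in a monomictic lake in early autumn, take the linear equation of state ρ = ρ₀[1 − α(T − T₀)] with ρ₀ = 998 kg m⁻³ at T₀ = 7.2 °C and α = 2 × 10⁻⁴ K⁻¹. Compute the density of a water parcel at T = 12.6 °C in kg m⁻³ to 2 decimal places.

996.92 kg m⁻³

T − T₀ = +5.4 K.
Bracket = 1 − α·(+5.4) = 1 + (-1.08 × 10⁻³) = 0.9989200.
ρ = 998 × 0.9989200 = 996.92 kg m⁻³.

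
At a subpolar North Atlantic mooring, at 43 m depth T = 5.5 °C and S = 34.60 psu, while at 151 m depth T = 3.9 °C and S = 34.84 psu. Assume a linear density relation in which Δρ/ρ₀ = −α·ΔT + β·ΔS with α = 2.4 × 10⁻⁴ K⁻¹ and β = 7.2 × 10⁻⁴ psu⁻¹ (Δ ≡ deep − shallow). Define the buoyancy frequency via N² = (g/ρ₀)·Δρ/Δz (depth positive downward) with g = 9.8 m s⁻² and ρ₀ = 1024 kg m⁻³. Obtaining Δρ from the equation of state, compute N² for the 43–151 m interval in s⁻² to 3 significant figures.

ΔT = -1.6 K, ΔS = +0.24 psu (deep − shallow).
Δρ/ρ₀ = −αΔT + βΔS = 3.84 × 10⁻⁴ + 1.728 × 10⁻⁴ = 5.568 × 10⁻⁴, so Δρ ≈ 0.5702 kg m⁻³.
N² = (g/ρ₀)·Δρ/Δz = g·(Δρ/ρ₀)/Δz = 9.8 × 5.568 × 10⁻⁴ / 108 = 5.0524 × 10⁻⁵ s⁻² ≈ 5.05 × 10⁻⁵ s⁻².

5.05 × 10⁻⁵ s⁻²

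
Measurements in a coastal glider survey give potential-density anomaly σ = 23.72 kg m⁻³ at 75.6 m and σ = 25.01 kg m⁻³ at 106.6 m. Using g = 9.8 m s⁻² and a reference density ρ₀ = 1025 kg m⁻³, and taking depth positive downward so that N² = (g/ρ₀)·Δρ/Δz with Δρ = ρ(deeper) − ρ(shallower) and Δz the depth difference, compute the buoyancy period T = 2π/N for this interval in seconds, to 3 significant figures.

Δρ = 1025.01 − 1023.72 = 1.29 kg m⁻³ over Δz = 106.6 − 75.6 = 31 m.
N² = (9.8/1025) × (1.29/31) = 3.9786 × 10⁻⁴ s⁻².
N = √(3.9786 × 10⁻⁴) = 0.019946 rad s⁻¹, so T = 2π/N = 315.01 s ≈ 315 s.
A positive N² confirms static stability across the interval.

315 s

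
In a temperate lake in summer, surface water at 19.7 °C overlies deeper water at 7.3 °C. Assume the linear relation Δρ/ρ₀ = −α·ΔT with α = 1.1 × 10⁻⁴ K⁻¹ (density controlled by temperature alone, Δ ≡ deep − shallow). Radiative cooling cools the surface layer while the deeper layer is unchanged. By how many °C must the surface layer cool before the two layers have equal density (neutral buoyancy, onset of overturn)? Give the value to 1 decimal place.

With temperature the only control, equal density requires T_surf′ = T_deep.
T_surf′ = 7.3 °C.
Cooling required: 19.7 − 7.3 = 12.4 °C.

12.4 °C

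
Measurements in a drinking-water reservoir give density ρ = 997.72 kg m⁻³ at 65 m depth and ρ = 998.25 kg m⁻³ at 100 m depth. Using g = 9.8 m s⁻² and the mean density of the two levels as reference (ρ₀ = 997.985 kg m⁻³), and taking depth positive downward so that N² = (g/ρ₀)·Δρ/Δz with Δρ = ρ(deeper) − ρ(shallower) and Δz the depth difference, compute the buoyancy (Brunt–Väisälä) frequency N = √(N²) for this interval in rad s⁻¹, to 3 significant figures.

Δρ = 998.25 − 997.72 = 0.53 kg m⁻³ over Δz = 100 − 65 = 35 m.
N² = (9.8/997.985) × (0.53/35) = 1.4870 × 10⁻⁴ s⁻².
N = √(1.4870 × 10⁻⁴) = 0.012194 rad s⁻¹ ≈ 0.0122 rad s⁻¹.

0.0122 rad s⁻¹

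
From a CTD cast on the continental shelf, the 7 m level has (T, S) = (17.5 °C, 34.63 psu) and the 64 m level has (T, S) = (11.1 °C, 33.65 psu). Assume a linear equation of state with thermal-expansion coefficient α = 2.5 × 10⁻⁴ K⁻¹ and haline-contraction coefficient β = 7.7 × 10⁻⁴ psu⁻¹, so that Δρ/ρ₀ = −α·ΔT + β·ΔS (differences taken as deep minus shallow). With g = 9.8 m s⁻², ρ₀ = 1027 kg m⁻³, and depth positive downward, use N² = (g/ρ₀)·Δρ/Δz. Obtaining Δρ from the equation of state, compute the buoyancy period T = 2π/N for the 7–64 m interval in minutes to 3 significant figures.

8.69 min

ΔT = -6.4 K, ΔS = -0.98 psu (deep − shallow).
Δρ/ρ₀ = −αΔT + βΔS = 1.60 × 10⁻³ − 7.546 × 10⁻⁴ = 8.454 × 10⁻⁴, so Δρ ≈ 0.8682 kg m⁻³.
N² = (g/ρ₀)·Δρ/Δz = g·(Δρ/ρ₀)/Δz = 9.8 × 8.454 × 10⁻⁴ / 57 = 1.4535 × 10⁻⁴ s⁻².
N = √(1.4535 × 10⁻⁴) = 0.012056 rad s⁻¹ → T = 2π/N = 521.17 s = 8.6862 min ≈ 8.69 min.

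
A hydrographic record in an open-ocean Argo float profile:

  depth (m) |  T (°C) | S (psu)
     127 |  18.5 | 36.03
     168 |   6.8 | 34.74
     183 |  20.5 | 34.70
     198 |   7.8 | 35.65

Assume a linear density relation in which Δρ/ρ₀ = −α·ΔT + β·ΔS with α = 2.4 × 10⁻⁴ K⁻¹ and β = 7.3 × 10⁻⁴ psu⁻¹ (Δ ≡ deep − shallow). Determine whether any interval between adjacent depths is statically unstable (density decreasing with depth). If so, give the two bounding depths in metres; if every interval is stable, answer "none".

Evaluate Δρ/ρ₀ = −αΔT + βΔS across each adjacent pair:
  127–168 m: −αΔT+βΔS = −(2.4 × 10⁻⁴)(-11.7)+(7.3 × 10⁻⁴)(-1.29) = 1.9 × 10⁻³ → stable
  168–183 m: −αΔT+βΔS = −(2.4 × 10⁻⁴)(+13.7)+(7.3 × 10⁻⁴)(-0.04) = -3.3 × 10⁻³ → UNSTABLE
  183–198 m: −αΔT+βΔS = −(2.4 × 10⁻⁴)(-12.7)+(7.3 × 10⁻⁴)(+0.95) = 3.7 × 10⁻³ → stable
The 168–183 m interval has Δρ < 0: lighter water underlies denser water.

168–183 m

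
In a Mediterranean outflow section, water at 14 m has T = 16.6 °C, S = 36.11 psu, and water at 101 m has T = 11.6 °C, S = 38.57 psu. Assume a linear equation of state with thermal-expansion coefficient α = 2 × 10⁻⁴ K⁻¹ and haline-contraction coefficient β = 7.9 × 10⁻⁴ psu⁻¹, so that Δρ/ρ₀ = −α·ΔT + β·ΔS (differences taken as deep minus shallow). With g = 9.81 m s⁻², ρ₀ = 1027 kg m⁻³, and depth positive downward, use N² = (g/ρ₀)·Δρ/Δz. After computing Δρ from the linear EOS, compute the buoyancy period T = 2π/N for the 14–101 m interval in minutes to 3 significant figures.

5.75 min

ΔT = -5.0 K, ΔS = +2.46 psu (deep − shallow).
Δρ/ρ₀ = −αΔT + βΔS = 1.00 × 10⁻³ + 1.9434 × 10⁻³ = 2.9434 × 10⁻³, so Δρ ≈ 3.023 kg m⁻³.
N² = (g/ρ₀)·Δρ/Δz = g·(Δρ/ρ₀)/Δz = 9.81 × 2.9434 × 10⁻³ / 87 = 3.3189 × 10⁻⁴ s⁻².
N = √(3.3189 × 10⁻⁴) = 0.018218 rad s⁻¹ → T = 2π/N = 344.89 s = 5.7482 min ≈ 5.75 min.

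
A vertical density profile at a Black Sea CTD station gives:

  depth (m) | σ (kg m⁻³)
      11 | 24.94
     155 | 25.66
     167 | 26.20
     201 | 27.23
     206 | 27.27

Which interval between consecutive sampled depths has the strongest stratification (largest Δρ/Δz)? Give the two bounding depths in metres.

155–167 m

Compute the density gradient over each adjacent pair:
  11–155 m: Δρ/Δz = 0.72/144 = 5.0 × 10⁻³ kg m⁻⁴
  155–167 m: Δρ/Δz = 0.54/12 = 0.045 kg m⁻⁴
  167–201 m: Δρ/Δz = 1.03/34 = 0.030 kg m⁻⁴
  201–206 m: Δρ/Δz = 0.04/5 = 8.0 × 10⁻³ kg m⁻⁴
The largest gradient is in the 155–167 m interval — the pycnocline.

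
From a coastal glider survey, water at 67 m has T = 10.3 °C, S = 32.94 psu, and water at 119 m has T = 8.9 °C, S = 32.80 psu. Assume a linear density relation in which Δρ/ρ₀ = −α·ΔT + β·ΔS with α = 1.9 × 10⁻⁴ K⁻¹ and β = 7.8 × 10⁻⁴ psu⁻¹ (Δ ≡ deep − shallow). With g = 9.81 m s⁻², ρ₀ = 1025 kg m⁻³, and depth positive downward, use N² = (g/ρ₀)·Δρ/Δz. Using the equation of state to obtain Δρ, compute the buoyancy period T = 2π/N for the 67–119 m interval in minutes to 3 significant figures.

19.3 min

ΔT = -1.4 K, ΔS = -0.14 psu (deep − shallow).
Δρ/ρ₀ = −αΔT + βΔS = 2.66 × 10⁻⁴ − 1.092 × 10⁻⁴ = 1.568 × 10⁻⁴, so Δρ ≈ 0.1607 kg m⁻³.
N² = (g/ρ₀)·Δρ/Δz = g·(Δρ/ρ₀)/Δz = 9.81 × 1.568 × 10⁻⁴ / 52 = 2.9581 × 10⁻⁵ s⁻².
N = √(2.9581 × 10⁻⁵) = 5.4388 × 10⁻³ rad s⁻¹ → T = 2π/N = 1.1553 × 10³ s = 19.255 min ≈ 19.3 min.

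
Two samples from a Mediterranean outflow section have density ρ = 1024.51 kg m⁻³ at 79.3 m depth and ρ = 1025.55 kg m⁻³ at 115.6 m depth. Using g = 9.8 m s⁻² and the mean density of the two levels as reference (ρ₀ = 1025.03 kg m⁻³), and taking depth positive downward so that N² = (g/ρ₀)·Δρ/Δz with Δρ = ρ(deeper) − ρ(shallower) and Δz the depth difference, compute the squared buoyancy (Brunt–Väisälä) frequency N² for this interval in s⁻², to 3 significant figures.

2.74 × 10⁻⁴ s⁻²

Δρ = 1025.55 − 1024.51 = 1.04 kg m⁻³ over Δz = 115.6 − 79.3 = 36.3 m.
N² = (9.8/1025.03) × (1.04/36.3) = 2.7392 × 10⁻⁴ s⁻² ≈ 2.74 × 10⁻⁴ s⁻².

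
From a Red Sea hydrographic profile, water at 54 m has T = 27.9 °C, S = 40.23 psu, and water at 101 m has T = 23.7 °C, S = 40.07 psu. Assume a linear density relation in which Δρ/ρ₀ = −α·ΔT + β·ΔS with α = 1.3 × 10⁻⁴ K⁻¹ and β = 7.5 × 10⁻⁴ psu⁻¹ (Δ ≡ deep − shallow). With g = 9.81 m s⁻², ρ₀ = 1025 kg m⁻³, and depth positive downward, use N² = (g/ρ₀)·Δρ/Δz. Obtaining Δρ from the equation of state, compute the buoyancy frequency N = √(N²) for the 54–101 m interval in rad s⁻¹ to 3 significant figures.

9.43 × 10⁻³ rad s⁻¹

ΔT = -4.2 K, ΔS = -0.16 psu (deep − shallow).
Δρ/ρ₀ = −αΔT + βΔS = 5.46 × 10⁻⁴ − 1.20 × 10⁻⁴ = 4.26 × 10⁻⁴, so Δρ ≈ 0.4366 kg m⁻³.
N² = (g/ρ₀)·Δρ/Δz = g·(Δρ/ρ₀)/Δz = 9.81 × 4.26 × 10⁻⁴ / 47 = 8.8916 × 10⁻⁵ s⁻².
N = √(8.8916 × 10⁻⁵) = 9.4295 × 10⁻³ rad s⁻¹ ≈ 9.43 × 10⁻³ rad s⁻¹.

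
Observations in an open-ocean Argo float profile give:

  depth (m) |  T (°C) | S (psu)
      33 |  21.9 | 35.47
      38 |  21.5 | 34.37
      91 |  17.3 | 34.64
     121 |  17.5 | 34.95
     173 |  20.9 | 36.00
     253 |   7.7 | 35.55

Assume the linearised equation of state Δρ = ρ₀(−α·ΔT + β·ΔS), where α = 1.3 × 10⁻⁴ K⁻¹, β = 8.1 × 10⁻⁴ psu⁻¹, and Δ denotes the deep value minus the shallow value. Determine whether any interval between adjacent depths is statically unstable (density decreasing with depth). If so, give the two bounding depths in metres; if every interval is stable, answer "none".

33–38 m

Evaluate Δρ/ρ₀ = −αΔT + βΔS across each adjacent pair:
  33–38 m: −αΔT+βΔS = −(1.3 × 10⁻⁴)(-0.4)+(8.1 × 10⁻⁴)(-1.10) = -8.4 × 10⁻⁴ → UNSTABLE
  38–91 m: −αΔT+βΔS = −(1.3 × 10⁻⁴)(-4.2)+(8.1 × 10⁻⁴)(+0.27) = 7.6 × 10⁻⁴ → stable
  91–121 m: −αΔT+βΔS = −(1.3 × 10⁻⁴)(+0.2)+(8.1 × 10⁻⁴)(+0.31) = 2.3 × 10⁻⁴ → stable
  121–173 m: −αΔT+βΔS = −(1.3 × 10⁻⁴)(+3.4)+(8.1 × 10⁻⁴)(+1.05) = 4.1 × 10⁻⁴ → stable
  173–253 m: −αΔT+βΔS = −(1.3 × 10⁻⁴)(-13.2)+(8.1 × 10⁻⁴)(-0.45) = 1.4 × 10⁻³ → stable
The 33–38 m interval has Δρ < 0: lighter water underlies denser water.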